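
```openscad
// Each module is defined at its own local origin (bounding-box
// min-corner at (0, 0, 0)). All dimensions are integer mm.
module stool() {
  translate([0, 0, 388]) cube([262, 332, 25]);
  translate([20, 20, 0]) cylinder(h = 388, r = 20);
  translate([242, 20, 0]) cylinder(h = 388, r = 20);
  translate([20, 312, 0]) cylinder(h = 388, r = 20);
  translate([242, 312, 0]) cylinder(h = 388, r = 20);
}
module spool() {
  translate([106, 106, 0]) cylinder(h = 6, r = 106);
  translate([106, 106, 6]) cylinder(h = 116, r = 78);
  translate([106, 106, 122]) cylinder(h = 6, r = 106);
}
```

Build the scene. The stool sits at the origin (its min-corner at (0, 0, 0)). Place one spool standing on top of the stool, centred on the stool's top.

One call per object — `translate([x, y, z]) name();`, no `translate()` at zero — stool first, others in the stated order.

stool();
translate([25, 60, 413]) spool();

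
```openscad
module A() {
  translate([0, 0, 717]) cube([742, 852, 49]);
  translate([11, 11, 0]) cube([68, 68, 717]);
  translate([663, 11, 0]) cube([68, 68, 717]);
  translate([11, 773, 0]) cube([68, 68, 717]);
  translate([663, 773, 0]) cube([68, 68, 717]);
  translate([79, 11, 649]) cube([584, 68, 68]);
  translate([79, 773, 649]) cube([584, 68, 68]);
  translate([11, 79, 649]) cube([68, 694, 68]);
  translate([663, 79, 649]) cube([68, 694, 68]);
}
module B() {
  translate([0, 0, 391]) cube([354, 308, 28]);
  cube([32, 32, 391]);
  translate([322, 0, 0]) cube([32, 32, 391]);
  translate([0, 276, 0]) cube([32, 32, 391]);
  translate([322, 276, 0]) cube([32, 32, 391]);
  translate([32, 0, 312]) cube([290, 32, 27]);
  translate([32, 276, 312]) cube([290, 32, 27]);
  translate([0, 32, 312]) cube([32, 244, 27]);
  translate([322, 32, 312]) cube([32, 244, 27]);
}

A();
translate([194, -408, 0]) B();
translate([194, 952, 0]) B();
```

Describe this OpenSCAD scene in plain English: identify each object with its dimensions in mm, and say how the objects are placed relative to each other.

A is a table: top 742 mm (x) × 852 mm (y), 49 mm thick, upper face at z = 766 mm, on four 68×68 mm square legs, each inset 11 mm from the nearest pair of top edges, running from z = 0 to the bottom of the top. Four apron rails, 68 mm thick and 68 mm tall, run between adjacent legs with their top edges flush with the underside of the top and their outer faces flush with the legs' outer faces.

B is a simple wooden stool: a rectangular seat 354 mm (x) by 308 mm (y), 28 mm thick, top face at z = 419 mm, on four square legs, each 32×32 mm in cross-section. The legs rest on z = 0, each flush with a corner of the seat. Four stretchers, 32 mm wide and 27 mm tall, connect adjacent legs with their undersides at z = 312 mm, each running between the inner faces of the legs it joins and aligned with the legs' outer faces on the other axis.

Two stools sit around the table at the −y, +y sides.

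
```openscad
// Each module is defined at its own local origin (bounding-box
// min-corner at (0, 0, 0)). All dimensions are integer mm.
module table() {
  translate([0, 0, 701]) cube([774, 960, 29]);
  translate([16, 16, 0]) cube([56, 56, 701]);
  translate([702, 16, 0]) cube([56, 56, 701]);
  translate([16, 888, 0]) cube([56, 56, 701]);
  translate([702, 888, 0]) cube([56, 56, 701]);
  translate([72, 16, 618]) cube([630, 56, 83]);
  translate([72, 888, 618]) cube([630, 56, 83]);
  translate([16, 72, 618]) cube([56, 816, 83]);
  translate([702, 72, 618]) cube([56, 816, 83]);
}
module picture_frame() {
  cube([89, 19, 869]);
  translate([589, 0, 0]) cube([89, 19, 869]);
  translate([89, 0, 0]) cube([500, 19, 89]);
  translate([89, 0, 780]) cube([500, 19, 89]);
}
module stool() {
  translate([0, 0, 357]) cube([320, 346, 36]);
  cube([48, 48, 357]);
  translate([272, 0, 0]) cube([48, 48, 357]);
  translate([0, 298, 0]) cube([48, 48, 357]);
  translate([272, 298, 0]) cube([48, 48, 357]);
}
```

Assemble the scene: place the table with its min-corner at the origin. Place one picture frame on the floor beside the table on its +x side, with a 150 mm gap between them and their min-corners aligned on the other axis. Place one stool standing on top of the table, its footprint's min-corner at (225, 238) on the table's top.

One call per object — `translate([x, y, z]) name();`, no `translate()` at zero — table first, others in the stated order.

table();
translate([924, 0, 0]) picture_frame();
translate([225, 238, 730]) stool();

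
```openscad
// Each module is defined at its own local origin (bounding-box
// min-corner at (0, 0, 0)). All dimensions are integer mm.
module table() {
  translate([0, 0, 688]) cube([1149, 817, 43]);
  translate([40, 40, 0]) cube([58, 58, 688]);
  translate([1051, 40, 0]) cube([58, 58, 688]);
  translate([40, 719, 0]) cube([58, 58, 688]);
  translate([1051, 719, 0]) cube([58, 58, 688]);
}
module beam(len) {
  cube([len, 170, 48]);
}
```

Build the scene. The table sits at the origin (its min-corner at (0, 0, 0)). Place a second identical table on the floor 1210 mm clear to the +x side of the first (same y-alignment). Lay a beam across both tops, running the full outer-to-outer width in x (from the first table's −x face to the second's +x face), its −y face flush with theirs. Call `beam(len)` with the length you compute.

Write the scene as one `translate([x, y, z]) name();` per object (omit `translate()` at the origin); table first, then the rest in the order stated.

table();
translate([2359, 0, 0]) table();
translate([0, 0, 731]) beam(3508);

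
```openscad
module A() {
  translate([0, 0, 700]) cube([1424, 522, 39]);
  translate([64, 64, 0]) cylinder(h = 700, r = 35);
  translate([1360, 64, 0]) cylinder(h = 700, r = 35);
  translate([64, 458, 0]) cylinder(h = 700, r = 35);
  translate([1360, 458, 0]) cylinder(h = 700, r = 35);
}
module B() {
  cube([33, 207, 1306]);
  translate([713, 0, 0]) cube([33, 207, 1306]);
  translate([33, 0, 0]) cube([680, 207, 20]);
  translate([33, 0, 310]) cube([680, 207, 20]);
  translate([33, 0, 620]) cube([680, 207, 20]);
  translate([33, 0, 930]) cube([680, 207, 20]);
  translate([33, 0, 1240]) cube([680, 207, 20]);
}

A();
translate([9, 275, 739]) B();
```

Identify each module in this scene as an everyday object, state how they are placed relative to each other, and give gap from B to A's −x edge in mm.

The bookshelf's min-x is at 9; the table's min-x is 0; gap = 9 mm.

A is a table. B is a bookshelf. The bookshelf is on top of the table. The gap from the bookshelf to the table's −x edge is 9 mm.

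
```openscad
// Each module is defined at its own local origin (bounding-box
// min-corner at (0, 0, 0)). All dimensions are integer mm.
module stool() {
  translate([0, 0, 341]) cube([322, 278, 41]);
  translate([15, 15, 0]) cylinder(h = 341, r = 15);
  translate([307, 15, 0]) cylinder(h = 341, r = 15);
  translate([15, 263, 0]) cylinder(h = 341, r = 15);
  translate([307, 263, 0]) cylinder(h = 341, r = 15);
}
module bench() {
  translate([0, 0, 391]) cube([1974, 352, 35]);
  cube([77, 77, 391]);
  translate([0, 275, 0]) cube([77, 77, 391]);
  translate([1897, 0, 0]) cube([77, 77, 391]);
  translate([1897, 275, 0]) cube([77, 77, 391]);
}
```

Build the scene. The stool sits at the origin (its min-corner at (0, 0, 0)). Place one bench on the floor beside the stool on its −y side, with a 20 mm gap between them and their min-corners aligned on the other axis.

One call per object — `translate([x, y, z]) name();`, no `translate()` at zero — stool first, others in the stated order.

stool();
translate([0, -372, 0]) bench();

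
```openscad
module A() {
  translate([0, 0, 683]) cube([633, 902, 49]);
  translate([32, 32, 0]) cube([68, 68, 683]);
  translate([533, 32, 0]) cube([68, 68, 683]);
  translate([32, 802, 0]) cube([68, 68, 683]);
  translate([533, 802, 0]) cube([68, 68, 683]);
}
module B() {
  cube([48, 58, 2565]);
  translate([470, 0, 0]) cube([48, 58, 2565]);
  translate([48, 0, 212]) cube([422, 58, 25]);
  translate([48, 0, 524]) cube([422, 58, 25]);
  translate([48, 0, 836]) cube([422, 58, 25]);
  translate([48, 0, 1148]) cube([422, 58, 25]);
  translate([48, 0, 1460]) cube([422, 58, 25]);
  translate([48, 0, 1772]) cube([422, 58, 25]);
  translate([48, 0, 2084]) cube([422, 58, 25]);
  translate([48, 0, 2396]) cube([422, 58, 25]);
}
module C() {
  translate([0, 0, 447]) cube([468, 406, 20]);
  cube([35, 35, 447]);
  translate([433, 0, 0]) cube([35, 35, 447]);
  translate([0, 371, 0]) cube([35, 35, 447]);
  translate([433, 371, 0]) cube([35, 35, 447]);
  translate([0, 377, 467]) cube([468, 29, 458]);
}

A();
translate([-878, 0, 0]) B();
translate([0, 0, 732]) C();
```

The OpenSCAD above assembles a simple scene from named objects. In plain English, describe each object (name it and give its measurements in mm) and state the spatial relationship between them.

A is a table: top 633 mm (x) × 902 mm (y), 49 mm thick, upper face at z = 732 mm, on four 68×68 mm square legs, each inset 32 mm from the nearest pair of top edges, running from z = 0 to the bottom of the top.

B is a straight ladder. Two 48×58 mm vertical rails, 2565 mm tall, stand 518 mm apart (outside-to-outside) with their front faces coplanar on the −y side. 8 rungs, each 58 mm deep and 25 mm tall, span between the inner faces of the rails, front faces flush with the rails. The lowest rung's underside is at z = 212 mm and rungs are spaced 312 mm apart (underside to underside).

C is a chair. The seat is a 468×406×20 mm slab with its top at z = 467 mm, on four 35×35 mm corner legs (flush with the seat edges, standing on z = 0). A flat backrest 29 mm thick, 458 mm tall, spans the full seat width and rises from the seat top along its +y edge, rear face flush with the rear of the seat.

The ladder is on the floor beside the table on its −x side. The chair is on top of the table.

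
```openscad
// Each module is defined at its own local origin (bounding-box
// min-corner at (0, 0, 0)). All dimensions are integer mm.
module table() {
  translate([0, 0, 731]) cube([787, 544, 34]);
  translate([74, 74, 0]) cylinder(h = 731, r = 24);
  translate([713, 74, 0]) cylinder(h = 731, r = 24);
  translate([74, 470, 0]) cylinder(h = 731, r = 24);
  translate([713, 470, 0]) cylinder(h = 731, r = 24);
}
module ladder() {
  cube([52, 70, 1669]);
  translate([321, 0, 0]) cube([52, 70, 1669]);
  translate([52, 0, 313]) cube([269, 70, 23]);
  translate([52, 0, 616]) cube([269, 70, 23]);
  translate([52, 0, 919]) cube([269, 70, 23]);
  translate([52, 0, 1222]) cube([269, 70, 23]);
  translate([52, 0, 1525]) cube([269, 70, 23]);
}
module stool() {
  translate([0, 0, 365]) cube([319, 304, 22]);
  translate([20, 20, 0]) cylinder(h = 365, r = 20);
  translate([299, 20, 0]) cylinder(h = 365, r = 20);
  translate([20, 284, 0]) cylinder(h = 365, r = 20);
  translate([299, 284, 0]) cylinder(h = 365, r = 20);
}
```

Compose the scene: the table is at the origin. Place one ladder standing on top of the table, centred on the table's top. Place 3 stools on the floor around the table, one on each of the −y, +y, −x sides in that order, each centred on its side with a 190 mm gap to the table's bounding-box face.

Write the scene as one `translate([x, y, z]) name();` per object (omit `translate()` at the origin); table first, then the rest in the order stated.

table();
translate([207, 237, 765]) ladder();
translate([234, -494, 0]) stool();
translate([234, 734, 0]) stool();
translate([-509, 120, 0]) stool();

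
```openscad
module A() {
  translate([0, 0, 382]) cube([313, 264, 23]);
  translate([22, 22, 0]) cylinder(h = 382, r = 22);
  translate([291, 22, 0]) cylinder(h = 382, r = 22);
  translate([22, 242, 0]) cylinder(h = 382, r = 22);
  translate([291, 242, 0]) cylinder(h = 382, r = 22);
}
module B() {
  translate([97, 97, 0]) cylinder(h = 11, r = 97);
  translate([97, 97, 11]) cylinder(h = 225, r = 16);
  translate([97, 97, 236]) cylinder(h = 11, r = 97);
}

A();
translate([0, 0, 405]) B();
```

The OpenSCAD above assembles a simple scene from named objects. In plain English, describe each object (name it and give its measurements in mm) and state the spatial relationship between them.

A is a four-legged stool. The seat is 313×264 mm, 23 mm thick, top at z = 405 mm. It stands on four round legs, each 44 mm in diameter, from z = 0 to the seat underside, each leg's axis is inset half a diameter from the nearest pair of seat edges (so the leg's bounding box is flush with the corner).

B is a spool: two coaxial disc flanges of radius 97 mm and thickness 11 mm, joined by a core cylinder of radius 16 mm and height 225 mm. The lower flange rests on z = 0 and the three cylinders share a vertical axis.

The spool is on top of the stool.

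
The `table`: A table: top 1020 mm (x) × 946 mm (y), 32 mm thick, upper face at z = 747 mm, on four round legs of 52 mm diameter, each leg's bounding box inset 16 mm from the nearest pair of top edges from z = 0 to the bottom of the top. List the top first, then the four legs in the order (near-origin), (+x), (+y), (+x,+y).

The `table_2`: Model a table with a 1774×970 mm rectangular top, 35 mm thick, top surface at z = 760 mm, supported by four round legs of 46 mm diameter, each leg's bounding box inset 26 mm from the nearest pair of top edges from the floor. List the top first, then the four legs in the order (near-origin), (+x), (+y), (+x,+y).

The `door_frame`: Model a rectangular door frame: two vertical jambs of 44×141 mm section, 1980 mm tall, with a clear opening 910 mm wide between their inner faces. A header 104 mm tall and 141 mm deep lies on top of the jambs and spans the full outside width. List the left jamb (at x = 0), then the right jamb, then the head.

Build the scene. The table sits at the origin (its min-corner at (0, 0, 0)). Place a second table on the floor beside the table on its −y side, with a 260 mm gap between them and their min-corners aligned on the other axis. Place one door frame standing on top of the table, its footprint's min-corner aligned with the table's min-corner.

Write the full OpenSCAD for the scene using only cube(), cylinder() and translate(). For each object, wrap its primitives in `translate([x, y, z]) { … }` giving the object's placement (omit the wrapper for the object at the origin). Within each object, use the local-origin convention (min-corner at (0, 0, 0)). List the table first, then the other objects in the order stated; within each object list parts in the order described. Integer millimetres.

translate([0, 0, 715]) cube([1020, 946, 32]);
translate([42, 42, 0]) cylinder(h = 715, r = 26);
translate([978, 42, 0]) cylinder(h = 715, r = 26);
translate([42, 904, 0]) cylinder(h = 715, r = 26);
translate([978, 904, 0]) cylinder(h = 715, r = 26);
translate([0, -1230, 0]) {
  translate([0, 0, 725]) cube([1774, 970, 35]);
  translate([49, 49, 0]) cylinder(h = 725, r = 23);
  translate([1725, 49, 0]) cylinder(h = 725, r = 23);
  translate([49, 921, 0]) cylinder(h = 725, r = 23);
  translate([1725, 921, 0]) cylinder(h = 725, r = 23);
}
translate([0, 0, 747]) {
  cube([44, 141, 1980]);
  translate([954, 0, 0]) cube([44, 141, 1980]);
  translate([0, 0, 1980]) cube([998, 141, 104]);
}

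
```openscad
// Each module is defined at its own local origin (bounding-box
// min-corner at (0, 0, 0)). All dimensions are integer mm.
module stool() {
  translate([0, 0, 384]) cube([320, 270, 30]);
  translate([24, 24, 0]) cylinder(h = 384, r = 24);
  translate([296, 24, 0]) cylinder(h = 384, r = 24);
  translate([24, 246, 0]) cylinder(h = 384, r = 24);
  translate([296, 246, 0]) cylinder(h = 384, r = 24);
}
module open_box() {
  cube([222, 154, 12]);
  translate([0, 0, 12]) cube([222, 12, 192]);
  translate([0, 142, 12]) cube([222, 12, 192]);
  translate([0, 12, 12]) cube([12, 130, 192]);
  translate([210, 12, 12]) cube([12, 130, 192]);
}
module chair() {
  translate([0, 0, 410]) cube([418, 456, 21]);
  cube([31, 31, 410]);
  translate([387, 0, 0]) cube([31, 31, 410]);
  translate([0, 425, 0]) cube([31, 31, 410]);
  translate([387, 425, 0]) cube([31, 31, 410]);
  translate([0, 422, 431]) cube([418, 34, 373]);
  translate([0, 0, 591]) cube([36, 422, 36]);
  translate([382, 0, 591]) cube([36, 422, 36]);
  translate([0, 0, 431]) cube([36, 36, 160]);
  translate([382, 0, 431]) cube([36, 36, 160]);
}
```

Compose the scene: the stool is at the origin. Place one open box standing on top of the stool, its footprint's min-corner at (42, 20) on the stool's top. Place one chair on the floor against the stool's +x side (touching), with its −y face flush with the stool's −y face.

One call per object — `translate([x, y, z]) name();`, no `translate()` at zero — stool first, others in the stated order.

stool();
translate([42, 20, 414]) open_box();
translate([320, 0, 0]) chair();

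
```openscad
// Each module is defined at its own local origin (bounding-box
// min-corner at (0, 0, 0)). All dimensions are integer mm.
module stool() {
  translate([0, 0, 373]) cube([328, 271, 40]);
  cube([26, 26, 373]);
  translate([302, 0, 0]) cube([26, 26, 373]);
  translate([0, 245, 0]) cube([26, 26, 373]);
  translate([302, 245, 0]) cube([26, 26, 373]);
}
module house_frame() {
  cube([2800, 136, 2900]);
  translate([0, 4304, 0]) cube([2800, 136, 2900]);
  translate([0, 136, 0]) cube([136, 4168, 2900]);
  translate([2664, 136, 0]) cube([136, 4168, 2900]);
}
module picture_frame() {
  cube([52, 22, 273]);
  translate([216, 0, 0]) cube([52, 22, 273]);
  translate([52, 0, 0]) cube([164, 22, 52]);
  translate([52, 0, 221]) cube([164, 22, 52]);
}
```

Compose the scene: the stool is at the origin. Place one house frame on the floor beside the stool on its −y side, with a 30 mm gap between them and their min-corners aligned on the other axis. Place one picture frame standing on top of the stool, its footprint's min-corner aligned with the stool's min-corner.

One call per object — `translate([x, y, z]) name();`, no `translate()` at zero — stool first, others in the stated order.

stool();
translate([0, -4470, 0]) house_frame();
translate([0, 0, 413]) picture_frame();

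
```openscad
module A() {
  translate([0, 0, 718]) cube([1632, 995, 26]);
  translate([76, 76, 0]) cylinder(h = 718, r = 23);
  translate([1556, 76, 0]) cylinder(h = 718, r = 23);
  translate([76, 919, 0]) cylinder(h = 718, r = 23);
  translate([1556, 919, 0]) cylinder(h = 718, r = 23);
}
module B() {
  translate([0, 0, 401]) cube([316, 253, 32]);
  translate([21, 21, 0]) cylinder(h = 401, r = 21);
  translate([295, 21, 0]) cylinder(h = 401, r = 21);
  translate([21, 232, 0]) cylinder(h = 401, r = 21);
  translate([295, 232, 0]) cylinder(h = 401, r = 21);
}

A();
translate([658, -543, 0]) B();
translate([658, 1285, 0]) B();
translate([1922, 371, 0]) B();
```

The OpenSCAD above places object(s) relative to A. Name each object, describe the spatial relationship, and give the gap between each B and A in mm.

Each stool's nearest face is 290 mm from the table's bounding box.

A is a table. B is a stool. Three stools sit around the table at the −y, +y, +x sides. The gap between each stool and the table is 290 mm.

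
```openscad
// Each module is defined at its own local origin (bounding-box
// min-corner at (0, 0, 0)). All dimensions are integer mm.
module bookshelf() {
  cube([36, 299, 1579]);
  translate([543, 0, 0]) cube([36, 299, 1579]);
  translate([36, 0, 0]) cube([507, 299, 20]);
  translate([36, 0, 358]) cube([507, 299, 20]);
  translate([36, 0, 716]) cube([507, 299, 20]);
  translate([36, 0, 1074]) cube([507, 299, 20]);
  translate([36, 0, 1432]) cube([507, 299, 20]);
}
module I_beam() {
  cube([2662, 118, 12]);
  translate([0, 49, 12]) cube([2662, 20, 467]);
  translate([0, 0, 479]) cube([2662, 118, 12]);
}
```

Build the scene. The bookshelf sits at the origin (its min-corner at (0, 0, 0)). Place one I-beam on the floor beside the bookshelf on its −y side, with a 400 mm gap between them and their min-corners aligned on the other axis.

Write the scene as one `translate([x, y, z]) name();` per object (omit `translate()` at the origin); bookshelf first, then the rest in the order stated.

bookshelf();
translate([0, -518, 0]) I_beam();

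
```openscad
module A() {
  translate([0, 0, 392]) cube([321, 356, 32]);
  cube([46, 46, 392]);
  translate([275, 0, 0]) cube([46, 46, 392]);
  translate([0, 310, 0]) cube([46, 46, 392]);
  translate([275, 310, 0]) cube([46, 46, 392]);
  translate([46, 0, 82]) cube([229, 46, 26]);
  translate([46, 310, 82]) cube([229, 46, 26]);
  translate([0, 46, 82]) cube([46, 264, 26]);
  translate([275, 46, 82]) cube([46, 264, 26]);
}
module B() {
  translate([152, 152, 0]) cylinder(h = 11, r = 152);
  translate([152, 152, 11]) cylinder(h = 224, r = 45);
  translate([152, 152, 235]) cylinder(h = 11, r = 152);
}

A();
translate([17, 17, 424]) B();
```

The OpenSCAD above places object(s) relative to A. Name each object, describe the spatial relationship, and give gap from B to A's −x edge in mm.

The spool's min-x is at 17; the stool's min-x is 0; gap = 17 mm.

A is a stool. B is a spool. The spool is on top of the stool. The gap from the spool to the stool's −x edge is 17 mm.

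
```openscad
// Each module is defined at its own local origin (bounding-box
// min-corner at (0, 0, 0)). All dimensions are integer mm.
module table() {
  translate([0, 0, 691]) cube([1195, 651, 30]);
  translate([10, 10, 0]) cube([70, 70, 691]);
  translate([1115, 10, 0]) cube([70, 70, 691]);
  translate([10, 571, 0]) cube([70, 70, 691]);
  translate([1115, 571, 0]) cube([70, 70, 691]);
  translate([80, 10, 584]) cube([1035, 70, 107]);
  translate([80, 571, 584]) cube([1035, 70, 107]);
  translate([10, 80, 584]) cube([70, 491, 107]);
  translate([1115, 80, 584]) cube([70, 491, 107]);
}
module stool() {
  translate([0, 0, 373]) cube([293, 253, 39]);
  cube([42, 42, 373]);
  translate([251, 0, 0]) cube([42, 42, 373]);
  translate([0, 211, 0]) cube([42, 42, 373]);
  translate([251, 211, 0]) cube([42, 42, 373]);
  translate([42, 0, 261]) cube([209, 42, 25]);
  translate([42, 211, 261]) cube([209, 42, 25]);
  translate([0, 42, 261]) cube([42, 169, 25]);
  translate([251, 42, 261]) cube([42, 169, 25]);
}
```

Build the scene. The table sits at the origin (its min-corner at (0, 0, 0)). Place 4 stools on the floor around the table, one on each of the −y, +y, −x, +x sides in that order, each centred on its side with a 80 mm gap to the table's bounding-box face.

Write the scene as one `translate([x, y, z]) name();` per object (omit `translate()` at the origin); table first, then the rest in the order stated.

table();
translate([451, -333, 0]) stool();
translate([451, 731, 0]) stool();
translate([-373, 199, 0]) stool();
translate([1275, 199, 0]) stool();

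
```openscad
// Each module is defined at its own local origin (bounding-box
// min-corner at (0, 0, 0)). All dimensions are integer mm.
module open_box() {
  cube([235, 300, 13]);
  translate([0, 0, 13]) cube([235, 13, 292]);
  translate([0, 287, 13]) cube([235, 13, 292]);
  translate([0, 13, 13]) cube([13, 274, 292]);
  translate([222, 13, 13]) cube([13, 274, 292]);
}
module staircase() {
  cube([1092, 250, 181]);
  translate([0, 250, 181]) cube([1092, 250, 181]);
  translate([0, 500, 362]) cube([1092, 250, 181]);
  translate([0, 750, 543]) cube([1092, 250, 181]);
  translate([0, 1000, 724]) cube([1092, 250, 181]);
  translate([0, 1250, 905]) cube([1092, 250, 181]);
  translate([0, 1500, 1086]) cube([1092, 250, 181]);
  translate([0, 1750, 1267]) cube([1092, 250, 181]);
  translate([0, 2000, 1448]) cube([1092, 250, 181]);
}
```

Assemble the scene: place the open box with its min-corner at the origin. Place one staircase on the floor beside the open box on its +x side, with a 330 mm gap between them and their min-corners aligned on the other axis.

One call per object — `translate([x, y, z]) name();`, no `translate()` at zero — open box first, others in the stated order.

open_box();
translate([565, 0, 0]) staircase();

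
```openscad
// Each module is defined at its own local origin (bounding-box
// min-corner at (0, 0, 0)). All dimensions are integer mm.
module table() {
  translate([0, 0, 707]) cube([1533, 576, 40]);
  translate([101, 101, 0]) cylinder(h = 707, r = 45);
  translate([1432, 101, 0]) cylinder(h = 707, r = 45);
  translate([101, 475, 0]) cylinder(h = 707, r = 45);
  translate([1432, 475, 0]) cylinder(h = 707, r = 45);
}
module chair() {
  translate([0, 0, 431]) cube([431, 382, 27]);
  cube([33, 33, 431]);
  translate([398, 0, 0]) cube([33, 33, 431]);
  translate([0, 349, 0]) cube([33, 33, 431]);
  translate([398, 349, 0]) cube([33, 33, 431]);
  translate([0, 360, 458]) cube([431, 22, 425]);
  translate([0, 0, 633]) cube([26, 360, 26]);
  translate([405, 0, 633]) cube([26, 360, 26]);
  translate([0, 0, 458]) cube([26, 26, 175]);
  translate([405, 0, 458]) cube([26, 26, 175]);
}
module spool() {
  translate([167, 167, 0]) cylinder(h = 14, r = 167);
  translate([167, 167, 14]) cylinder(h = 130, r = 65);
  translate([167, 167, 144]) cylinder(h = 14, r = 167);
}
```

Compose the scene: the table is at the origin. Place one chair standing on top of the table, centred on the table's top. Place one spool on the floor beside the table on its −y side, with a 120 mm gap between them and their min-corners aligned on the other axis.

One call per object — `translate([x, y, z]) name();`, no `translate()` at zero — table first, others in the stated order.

table();
translate([551, 97, 747]) chair();
translate([0, -454, 0]) spool();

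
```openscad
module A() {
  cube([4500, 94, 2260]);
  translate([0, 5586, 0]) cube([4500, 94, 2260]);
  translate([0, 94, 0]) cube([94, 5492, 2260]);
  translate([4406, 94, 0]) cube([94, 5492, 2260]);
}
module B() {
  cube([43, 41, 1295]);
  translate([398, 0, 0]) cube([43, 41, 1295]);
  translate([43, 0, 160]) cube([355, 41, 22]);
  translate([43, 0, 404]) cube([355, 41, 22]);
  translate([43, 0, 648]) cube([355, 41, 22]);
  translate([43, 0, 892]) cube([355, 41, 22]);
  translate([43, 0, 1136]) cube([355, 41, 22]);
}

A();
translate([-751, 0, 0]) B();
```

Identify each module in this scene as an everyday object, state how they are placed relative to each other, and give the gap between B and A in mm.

The ladder's nearest face is 310 mm from the house frame's −x face.

A is a house frame. B is a ladder. The ladder is on the floor beside the house frame on its −x side. The gap between the ladder and the house frame is 310 mm.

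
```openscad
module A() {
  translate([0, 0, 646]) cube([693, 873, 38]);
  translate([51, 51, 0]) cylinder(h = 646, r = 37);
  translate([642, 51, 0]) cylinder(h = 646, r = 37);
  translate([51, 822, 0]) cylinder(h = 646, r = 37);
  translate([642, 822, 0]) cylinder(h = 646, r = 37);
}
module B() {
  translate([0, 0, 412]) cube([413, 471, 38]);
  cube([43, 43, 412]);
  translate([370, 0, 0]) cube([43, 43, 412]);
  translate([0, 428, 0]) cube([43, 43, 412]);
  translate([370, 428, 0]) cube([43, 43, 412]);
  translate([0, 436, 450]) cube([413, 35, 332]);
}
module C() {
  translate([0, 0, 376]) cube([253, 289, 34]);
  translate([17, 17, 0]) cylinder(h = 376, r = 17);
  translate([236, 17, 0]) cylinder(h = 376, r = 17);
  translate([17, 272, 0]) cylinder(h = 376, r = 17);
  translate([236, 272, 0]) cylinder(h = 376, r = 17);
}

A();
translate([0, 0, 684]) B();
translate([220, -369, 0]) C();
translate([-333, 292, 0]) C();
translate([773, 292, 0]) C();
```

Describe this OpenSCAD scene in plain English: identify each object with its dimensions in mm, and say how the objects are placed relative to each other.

A is a table with a 693×873 mm rectangular top, 38 mm thick, top surface at z = 684 mm, supported by four round legs of 74 mm diameter, each leg's bounding box inset 14 mm from the nearest pair of top edges, running from the floor.

B is a chair: 413×471 mm seat, 38 mm thick, top at z = 450 mm, on four 43 mm square corner legs flush with the seat edges. A 35 mm thick backrest slab spans the full seat width, extending 332 mm above the seat top, its back face flush with the seat's +y edge.

C is a simple wooden stool: a rectangular seat 253 mm (x) by 289 mm (y), 34 mm thick, top face at z = 410 mm, on four round legs, each 34 mm in diameter. The legs rest on z = 0, each leg's axis is inset half a diameter from the nearest pair of seat edges (so the leg's bounding box is flush with the corner).

The chair is on top of the table. Three stools sit around the table at the −y, −x, +x sides.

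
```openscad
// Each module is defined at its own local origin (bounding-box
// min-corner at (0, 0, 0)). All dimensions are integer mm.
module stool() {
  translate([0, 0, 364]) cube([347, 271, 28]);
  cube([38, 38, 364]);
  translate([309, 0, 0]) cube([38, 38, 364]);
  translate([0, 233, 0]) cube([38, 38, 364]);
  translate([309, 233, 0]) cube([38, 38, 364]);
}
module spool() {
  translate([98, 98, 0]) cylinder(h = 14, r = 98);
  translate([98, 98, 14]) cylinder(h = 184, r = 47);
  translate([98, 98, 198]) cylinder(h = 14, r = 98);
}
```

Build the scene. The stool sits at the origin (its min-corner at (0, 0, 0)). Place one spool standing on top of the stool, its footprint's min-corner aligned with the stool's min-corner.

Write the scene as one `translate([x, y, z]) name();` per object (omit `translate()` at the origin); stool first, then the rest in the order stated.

stool();
translate([0, 0, 392]) spool();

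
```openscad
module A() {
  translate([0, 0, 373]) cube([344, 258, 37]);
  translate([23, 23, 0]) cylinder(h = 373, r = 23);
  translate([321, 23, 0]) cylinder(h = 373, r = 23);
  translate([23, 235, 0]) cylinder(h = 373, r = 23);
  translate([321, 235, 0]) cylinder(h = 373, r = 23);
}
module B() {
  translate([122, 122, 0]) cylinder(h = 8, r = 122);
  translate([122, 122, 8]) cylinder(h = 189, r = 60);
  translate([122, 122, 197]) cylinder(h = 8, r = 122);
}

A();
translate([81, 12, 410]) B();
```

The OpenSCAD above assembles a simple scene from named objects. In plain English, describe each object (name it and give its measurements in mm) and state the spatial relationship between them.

A is a four-legged stool. The seat is 344×258 mm, 37 mm thick, top at z = 410 mm. It stands on four round legs, each 46 mm in diameter, from z = 0 to the seat underside, each leg's axis is inset half a diameter from the nearest pair of seat edges (so the leg's bounding box is flush with the corner).

B is a spool: two coaxial disc flanges of radius 122 mm and thickness 8 mm, joined by a core cylinder of radius 60 mm and height 189 mm. The lower flange rests on z = 0 and the three cylinders share a vertical axis.

The spool is on top of the stool.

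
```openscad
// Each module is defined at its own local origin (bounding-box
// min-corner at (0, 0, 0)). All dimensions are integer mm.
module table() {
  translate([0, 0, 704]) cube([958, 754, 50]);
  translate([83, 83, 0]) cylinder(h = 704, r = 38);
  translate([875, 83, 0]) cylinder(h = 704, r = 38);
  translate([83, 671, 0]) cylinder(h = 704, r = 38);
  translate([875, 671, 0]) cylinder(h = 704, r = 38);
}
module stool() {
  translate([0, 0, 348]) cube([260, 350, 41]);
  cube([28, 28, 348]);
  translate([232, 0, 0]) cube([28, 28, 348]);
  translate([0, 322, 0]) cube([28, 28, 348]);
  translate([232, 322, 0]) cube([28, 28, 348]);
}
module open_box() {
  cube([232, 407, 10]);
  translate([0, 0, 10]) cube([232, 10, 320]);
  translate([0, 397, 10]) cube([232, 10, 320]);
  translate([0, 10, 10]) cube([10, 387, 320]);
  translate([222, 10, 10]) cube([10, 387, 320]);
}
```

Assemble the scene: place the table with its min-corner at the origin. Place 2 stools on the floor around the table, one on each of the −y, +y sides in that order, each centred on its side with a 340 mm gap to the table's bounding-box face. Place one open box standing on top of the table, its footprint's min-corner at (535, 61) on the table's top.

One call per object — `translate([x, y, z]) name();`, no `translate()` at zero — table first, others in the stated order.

table();
translate([349, -690, 0]) stool();
translate([349, 1094, 0]) stool();
translate([535, 61, 754]) open_box();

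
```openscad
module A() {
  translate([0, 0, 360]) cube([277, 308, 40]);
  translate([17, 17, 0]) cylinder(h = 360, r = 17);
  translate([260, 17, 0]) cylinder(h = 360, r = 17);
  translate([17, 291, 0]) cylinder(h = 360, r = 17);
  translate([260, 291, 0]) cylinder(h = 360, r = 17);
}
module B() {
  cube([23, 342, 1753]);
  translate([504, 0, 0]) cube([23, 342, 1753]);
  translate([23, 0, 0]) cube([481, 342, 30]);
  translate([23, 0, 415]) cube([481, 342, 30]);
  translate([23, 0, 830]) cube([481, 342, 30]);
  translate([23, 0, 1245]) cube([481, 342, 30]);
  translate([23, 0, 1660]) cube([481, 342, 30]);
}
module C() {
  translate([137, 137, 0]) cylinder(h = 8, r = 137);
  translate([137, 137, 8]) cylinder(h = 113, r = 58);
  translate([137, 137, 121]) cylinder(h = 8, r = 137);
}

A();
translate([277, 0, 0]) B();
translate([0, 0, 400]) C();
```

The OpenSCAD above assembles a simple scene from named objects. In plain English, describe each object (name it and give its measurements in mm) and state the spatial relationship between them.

A is a four-legged stool. The seat is 277×308 mm, 40 mm thick, top at z = 400 mm. It stands on four round legs, each 34 mm in diameter, from z = 0 to the seat underside, each leg's axis is inset half a diameter from the nearest pair of seat edges (so the leg's bounding box is flush with the corner).

B is an open bookshelf. Two side panels, each 23 mm thick, 342 mm deep and 1753 mm tall, stand 527 mm apart (outside-to-outside). Between them sit 5 shelves, each 30 mm thick and 342 mm deep, spanning the full gap between the sides. The bottom shelf rests on the floor (its underside at z = 0) and the clear gap between one shelf's top and the next shelf's underside is 385 mm.

C is a spool: two coaxial disc flanges of radius 137 mm and thickness 8 mm, joined by a core cylinder of radius 58 mm and height 113 mm. The lower flange rests on z = 0 and the three cylinders share a vertical axis.

The bookshelf is against the stool's +x side, with their −y faces flush. The spool is on top of the stool.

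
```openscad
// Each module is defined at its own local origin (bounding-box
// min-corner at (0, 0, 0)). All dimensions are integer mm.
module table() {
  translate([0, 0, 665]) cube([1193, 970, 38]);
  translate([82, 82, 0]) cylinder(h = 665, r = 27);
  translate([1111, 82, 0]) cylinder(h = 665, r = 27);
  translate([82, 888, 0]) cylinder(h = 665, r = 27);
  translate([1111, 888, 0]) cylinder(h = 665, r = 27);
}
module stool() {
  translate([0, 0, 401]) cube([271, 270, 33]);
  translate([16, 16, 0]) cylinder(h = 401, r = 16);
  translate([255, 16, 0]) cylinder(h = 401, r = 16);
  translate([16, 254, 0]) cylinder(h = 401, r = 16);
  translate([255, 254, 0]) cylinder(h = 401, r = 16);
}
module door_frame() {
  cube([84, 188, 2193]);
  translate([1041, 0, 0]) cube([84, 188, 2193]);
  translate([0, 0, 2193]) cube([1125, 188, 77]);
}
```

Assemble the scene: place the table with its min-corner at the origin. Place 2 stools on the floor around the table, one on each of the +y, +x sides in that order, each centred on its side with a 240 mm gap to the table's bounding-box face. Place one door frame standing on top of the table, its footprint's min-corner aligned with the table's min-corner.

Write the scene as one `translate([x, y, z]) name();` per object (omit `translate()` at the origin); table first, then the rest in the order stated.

table();
translate([461, 1210, 0]) stool();
translate([1433, 350, 0]) stool();
translate([0, 0, 703]) door_frame();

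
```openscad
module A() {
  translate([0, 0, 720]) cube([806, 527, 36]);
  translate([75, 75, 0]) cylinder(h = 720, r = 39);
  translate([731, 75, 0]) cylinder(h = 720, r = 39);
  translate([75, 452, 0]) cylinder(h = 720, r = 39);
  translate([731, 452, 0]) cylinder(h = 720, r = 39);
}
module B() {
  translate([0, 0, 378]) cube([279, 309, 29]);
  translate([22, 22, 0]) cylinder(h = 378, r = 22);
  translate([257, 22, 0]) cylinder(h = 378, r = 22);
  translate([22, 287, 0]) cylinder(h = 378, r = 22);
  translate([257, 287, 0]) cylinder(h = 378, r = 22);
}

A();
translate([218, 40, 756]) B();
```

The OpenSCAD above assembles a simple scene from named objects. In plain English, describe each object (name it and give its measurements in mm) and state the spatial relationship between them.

A is a table with a 806×527 mm rectangular top, 36 mm thick, top surface at z = 756 mm, supported by four round legs of 78 mm diameter, each leg's bounding box inset 36 mm from the nearest pair of top edges, running from the floor.

B is a simple wooden stool: a rectangular seat 279 mm (x) by 309 mm (y), 29 mm thick, top face at z = 407 mm, on four round legs, each 44 mm in diameter. The legs rest on z = 0, each leg's axis is inset half a diameter from the nearest pair of seat edges (so the leg's bounding box is flush with the corner).

The stool is on top of the table.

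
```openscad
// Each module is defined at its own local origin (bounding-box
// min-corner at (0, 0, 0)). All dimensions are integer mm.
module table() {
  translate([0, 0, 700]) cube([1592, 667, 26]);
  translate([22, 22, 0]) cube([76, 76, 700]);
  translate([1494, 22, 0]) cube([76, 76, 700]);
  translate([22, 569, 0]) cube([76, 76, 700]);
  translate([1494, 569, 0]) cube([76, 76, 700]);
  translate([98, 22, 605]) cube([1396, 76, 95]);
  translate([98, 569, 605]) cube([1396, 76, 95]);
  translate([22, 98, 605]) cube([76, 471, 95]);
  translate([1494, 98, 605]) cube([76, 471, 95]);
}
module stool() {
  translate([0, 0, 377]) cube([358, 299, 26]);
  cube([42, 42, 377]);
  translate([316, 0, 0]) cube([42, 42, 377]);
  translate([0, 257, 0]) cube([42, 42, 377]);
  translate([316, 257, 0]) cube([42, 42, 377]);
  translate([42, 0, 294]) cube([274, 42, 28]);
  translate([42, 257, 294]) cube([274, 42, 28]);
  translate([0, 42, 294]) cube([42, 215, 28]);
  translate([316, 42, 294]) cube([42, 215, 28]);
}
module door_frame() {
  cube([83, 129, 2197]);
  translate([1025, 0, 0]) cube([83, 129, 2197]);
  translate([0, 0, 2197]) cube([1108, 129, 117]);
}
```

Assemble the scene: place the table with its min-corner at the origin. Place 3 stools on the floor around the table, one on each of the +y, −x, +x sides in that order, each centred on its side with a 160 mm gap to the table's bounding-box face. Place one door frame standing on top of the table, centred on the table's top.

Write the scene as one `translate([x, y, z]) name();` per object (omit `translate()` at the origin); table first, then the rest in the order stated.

table();
translate([617, 827, 0]) stool();
translate([-518, 184, 0]) stool();
translate([1752, 184, 0]) stool();
translate([242, 269, 726]) door_frame();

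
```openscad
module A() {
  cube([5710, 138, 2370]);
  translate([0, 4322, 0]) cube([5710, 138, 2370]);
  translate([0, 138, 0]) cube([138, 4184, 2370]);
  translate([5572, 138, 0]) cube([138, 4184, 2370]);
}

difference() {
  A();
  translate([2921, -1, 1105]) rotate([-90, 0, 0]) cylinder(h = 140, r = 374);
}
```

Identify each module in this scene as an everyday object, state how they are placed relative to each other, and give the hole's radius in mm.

A is a house frame. The house frame has a circular hole through its front wall. The hole's radius is 374 mm.

The subtracted cylinder has r = 374 mm.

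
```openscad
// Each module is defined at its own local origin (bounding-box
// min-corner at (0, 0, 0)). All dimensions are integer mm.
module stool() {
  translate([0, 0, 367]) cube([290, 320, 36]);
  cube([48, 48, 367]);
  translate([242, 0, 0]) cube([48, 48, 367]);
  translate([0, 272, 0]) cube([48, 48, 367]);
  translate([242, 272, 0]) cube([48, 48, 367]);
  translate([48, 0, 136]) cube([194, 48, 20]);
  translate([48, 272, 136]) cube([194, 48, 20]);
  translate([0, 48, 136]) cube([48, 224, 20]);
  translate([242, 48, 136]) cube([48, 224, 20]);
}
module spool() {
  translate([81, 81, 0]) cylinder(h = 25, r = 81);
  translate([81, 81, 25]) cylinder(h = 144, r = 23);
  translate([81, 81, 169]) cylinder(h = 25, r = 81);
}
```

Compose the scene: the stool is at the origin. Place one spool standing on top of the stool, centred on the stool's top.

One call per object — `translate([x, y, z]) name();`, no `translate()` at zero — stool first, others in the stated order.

stool();
translate([64, 79, 403]) spool();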